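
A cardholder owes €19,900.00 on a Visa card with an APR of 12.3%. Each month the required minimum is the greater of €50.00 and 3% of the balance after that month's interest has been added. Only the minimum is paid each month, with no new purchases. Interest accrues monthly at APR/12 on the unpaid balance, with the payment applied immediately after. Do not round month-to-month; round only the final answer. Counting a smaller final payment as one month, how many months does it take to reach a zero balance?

164 months

Monthly rate r = 12.3%/12 = 1.025% = 0.01025.
While 3% of the post-interest balance exceeds €50.00, each month B ← (B·(1+r))·(1 − 0.03), i.e. B shrinks by the factor (1+r)·0.97 = 0.97994.
This holds for months 1–123. Entering month 124 the balance is €1,646.36; 3% of the post-interest balance is now below €50.00, so the flat €50.00 minimum applies from here.
From month 124 a fixed €50.00 at rate r clears €1,646.36 in 41 more payments. Total: 123 + 41 = 164 months.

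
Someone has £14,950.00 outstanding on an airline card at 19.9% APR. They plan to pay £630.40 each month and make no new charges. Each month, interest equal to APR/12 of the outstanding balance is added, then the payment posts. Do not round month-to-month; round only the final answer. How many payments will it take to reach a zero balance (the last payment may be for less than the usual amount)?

31 months

Monthly rate r = 19.9%/12 = 1.65833% = 0.0165833.
Recurrence: B ← B·(1+r) − £630.40.
Month 1: interest £247.92; balance after payment £14,567.52.
Month 2: interest £241.58; balance after payment £14,178.70.
Closed form: n = −ln(1 − rB₀/P)/ln(1+r) = −ln(0.60672)/ln(1.01658) ≈ 30.381, so the balance reaches zero during payment 31.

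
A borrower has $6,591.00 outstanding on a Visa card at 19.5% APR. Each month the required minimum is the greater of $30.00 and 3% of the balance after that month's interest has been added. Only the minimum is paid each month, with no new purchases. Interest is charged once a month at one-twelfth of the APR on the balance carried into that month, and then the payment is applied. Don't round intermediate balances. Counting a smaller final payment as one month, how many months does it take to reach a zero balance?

Monthly rate r = 19.5%/12 = 1.625% = 0.01625.
While 3% of the post-interest balance exceeds $30.00, each month B ← (B·(1+r))·(1 − 0.03), i.e. B shrinks by the factor (1+r)·0.97 = 0.98576.
This holds for months 1–133. Entering month 134 the balance is $978.74; 3% of the post-interest balance is now below $30.00, so the flat $30.00 minimum applies from here.
From month 134 a fixed $30.00 at rate r clears $978.74 in 47 more payments. Total: 133 + 47 = 180 months.

180 months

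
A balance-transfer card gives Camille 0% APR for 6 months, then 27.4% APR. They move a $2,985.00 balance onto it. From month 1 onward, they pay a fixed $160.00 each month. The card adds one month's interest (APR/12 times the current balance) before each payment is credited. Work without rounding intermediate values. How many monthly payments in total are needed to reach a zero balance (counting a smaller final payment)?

Promo months 1–6 at r₀ = 0%/12 = 0; months 7+ at r₁ = 27.4%/12 = 0.0228333.
After month 6 (no interest yet): B = $2,985.00 − 6·$160.00 = $2,025.00.
Then at r₁ with $160.00/mo: n₂ = −ln(1 − r₁·B/P)/ln(1+r₁) ≈ 15.11 → 16 more payments.

22 months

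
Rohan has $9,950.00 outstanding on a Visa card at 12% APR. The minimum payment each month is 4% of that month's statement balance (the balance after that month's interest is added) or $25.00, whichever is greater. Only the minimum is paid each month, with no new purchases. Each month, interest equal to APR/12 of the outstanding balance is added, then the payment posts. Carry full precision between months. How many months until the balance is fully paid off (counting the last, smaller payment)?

119 months

Monthly rate r = 12%/12 = 1% = 0.01.
While 4% of the post-interest balance exceeds $25.00, each month B ← (B·(1+r))·(1 − 0.04), i.e. B shrinks by the factor (1+r)·0.96 = 0.9696.
This holds for months 1–90. Entering month 91 the balance is $618.24; 4% of the post-interest balance is now below $25.00, so the flat $25.00 minimum applies from here.
From month 91 a fixed $25.00 at rate r clears $618.24 in 29 more payments. Total: 90 + 29 = 119 months.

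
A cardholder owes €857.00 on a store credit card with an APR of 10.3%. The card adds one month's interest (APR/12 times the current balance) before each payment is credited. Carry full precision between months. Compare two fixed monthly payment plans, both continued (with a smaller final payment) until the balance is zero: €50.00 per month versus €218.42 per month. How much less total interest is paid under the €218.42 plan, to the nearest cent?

Monthly rate r = 10.3%/12 = 0.858333% = 0.00858333.
At €50.00/mo: n = ⌈−ln(1 − rB₀/P)/ln(1+r)⌉ = 19 payments (last €31.02); total interest = total paid − €857.00 = €74.02.
At €218.42/mo: 5 payments (last €1.83); total interest €18.51.
Interest saved = €74.02 − €18.51 = €55.51.

€55.51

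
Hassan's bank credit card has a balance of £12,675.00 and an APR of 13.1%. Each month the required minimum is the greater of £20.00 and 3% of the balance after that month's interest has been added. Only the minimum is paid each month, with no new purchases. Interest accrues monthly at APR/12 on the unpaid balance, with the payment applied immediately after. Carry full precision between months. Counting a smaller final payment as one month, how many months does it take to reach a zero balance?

192 months

Monthly rate r = 13.1%/12 = 1.09167% = 0.0109167.
While 3% of the post-interest balance exceeds £20.00, each month B ← (B·(1+r))·(1 − 0.03), i.e. B shrinks by the factor (1+r)·0.97 = 0.98059.
This holds for months 1–151. Entering month 152 the balance is £656.90; 3% of the post-interest balance is now below £20.00, so the flat £20.00 minimum applies from here.
From month 152 a fixed £20.00 at rate r clears £656.90 in 41 more payments. Total: 151 + 41 = 192 months.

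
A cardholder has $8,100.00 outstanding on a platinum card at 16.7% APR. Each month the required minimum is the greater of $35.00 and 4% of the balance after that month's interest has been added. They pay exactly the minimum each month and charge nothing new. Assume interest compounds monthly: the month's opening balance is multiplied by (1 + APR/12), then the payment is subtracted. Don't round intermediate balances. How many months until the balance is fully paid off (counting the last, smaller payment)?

Monthly rate r = 16.7%/12 = 1.39167% = 0.0139167.
While 4% of the post-interest balance exceeds $35.00, each month B ← (B·(1+r))·(1 − 0.04), i.e. B shrinks by the factor (1+r)·0.96 = 0.97336.
This holds for months 1–83. Entering month 84 the balance is $861.36; 4% of the post-interest balance is now below $35.00, so the flat $35.00 minimum applies from here.
From month 84 a fixed $35.00 at rate r clears $861.36 in 31 more payments. Total: 83 + 31 = 114 months.

114 months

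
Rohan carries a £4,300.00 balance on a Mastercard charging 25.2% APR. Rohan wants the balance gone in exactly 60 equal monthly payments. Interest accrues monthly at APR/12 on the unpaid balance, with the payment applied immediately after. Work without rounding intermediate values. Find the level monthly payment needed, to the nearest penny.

£126.72

Monthly rate r = 25.2%/12 = 2.1% = 0.021.
Level-payment amortization: P = B₀·r / (1 − (1+r)^(−n)) = 4300.00·0.021 / (1 − 1.021^(−60)).
Denominator 1 − (1+r)^(−60) = 0.712620705.
P = 90.3 / 0.712620705 ≈ 126.72.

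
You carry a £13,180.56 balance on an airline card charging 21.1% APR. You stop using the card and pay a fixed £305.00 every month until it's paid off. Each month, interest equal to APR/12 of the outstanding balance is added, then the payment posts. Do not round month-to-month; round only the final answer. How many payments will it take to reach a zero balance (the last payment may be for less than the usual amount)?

82 payments

Monthly rate r = 21.1%/12 = 1.75833% = 0.0175833.
Recurrence: B ← B·(1+r) − £305.00.
Month 1: interest £231.76; balance after payment £13,107.32.
Month 2: interest £230.47; balance after payment £13,032.79.
Closed form: n = −ln(1 − rB₀/P)/ln(1+r) = −ln(0.24014)/ln(1.01758) ≈ 81.842, so the balance reaches zero during payment 82.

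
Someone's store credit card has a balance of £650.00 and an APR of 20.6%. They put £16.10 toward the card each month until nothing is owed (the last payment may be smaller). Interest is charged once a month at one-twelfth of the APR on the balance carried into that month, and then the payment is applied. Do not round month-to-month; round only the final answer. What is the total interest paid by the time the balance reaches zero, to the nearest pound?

Monthly rate r = 20.6%/12 = 1.71667% = 0.0171667.
Payoff takes n = ⌈−ln(1 − rB₀/P)/ln(1+r)⌉ = ⌈69.392⌉ = 70 payments; the last is £6.34.
Total paid = 69·£16.10 + £6.34 = £1,117.24.
Total interest = total paid − principal = £1,117.24 − £650.00 = £467.24.

£467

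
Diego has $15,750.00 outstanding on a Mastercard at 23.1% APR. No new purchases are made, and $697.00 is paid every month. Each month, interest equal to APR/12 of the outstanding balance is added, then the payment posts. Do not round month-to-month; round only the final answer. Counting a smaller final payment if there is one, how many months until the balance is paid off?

Monthly rate r = 23.1%/12 = 1.925% = 0.01925.
Recurrence: B ← B·(1+r) − $697.00.
Month 1: interest $303.19; balance after payment $15,356.19.
Month 2: interest $295.61; balance after payment $14,954.79.
Closed form: n = −ln(1 − rB₀/P)/ln(1+r) = −ln(0.56501)/ln(1.01925) ≈ 29.942, so the balance reaches zero during payment 30.

30 payments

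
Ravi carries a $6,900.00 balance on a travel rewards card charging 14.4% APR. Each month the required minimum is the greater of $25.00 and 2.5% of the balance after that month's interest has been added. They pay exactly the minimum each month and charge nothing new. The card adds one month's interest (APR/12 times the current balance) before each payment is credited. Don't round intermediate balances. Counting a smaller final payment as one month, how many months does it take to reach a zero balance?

200 months

Monthly rate r = 14.4%/12 = 1.2% = 0.012.
While 2.5% of the post-interest balance exceeds $25.00, each month B ← (B·(1+r))·(1 − 0.025), i.e. B shrinks by the factor (1+r)·0.975 = 0.9867.
This holds for months 1–146. Entering month 147 the balance is $976.96; 2.5% of the post-interest balance is now below $25.00, so the flat $25.00 minimum applies from here.
From month 147 a fixed $25.00 at rate r clears $976.96 in 54 more payments. Total: 146 + 54 = 200 months.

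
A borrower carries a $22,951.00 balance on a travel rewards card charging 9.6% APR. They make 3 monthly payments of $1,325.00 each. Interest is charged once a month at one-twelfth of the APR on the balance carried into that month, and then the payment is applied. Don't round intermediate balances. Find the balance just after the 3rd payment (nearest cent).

Monthly rate r = 9.6%/12 = 0.8% = 0.008.
Each month: B ← B·(1+r) − $1,325.00.
Month 1: interest $183.61; balance after payment $21,809.61.
Month 2: interest $174.48; balance after payment $20,659.08.
Month 3: interest $165.27; balance after payment $19,499.36.

$19,499.36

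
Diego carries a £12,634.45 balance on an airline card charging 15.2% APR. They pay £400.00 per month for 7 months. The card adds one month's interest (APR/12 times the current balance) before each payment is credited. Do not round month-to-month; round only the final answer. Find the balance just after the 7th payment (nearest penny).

Monthly rate r = 15.2%/12 = 1.26667% = 0.0126667.
Each month: B ← B·(1+r) − £400.00.
Month 1: interest £160.04; balance after payment £12,394.49.
Month 2: interest £157.00; balance after payment £12,151.48.
Month 3: interest £153.92; balance after payment £11,905.40.
Month 4: interest £150.80; balance after payment £11,656.20.
Month 5: interest £147.65; balance after payment £11,403.85.
Month 6: interest £144.45; balance after payment £11,148.30.
Month 7: interest £141.21; balance after payment £10,889.51.

£10,889.51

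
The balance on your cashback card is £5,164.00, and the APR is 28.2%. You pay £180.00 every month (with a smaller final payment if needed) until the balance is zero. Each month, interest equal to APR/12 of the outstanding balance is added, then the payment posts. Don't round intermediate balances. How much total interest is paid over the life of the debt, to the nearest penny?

£3,526.69

Monthly rate r = 28.2%/12 = 2.35% = 0.0235.
Payoff takes n = ⌈−ln(1 − rB₀/P)/ln(1+r)⌉ = ⌈48.279⌉ = 49 payments; the last is £50.69.
Total paid = 48·£180.00 + £50.69 = £8,690.69.
Total interest = total paid − principal = £8,690.69 − £5,164.00 = £3,526.69.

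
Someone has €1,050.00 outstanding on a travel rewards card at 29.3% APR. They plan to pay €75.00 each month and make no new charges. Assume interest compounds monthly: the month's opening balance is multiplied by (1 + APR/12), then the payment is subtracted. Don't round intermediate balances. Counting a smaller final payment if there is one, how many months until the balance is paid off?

18 payments

Monthly rate r = 29.3%/12 = 2.44167% = 0.0244167.
Recurrence: B ← B·(1+r) − €75.00.
Month 1: interest €25.64; balance after payment €1,000.64.
Month 2: interest €24.43; balance after payment €950.07.
Closed form: n = −ln(1 − rB₀/P)/ln(1+r) = −ln(0.65817)/ln(1.02442) ≈ 17.340, so the balance reaches zero during payment 18.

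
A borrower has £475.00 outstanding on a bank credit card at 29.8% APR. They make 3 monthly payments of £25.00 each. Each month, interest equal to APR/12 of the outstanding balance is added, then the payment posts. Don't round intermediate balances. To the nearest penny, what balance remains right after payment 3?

Monthly rate r = 29.8%/12 = 2.48333% = 0.0248333.
Each month: B ← B·(1+r) − £25.00.
Month 1: interest £11.80; balance after payment £461.80.
Month 2: interest £11.47; balance after payment £448.26.
Month 3: interest £11.13; balance after payment £434.40.

£434.40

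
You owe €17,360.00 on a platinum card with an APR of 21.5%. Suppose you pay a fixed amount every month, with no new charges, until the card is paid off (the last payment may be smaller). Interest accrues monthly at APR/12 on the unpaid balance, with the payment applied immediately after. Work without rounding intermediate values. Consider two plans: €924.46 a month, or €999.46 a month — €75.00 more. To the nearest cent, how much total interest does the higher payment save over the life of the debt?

Monthly rate r = 21.5%/12 = 1.79167% = 0.0179167.
At €924.46/mo: n = ⌈−ln(1 − rB₀/P)/ln(1+r)⌉ = 24 payments (last €89.94); total interest = total paid − €17,360.00 = €3,992.52.
At €999.46/mo: 21 payments (last €993.17); total interest €3,622.37.
Interest saved = €3,992.52 − €3,622.37 = €370.15.

€370.15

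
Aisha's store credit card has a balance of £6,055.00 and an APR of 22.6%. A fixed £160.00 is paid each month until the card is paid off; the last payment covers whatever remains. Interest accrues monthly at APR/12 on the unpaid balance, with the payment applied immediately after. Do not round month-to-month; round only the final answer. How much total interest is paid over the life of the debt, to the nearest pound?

Monthly rate r = 22.6%/12 = 1.88333% = 0.0188333.
Payoff takes n = ⌈−ln(1 − rB₀/P)/ln(1+r)⌉ = ⌈66.851⌉ = 67 payments; the last is £136.29.
Total paid = 66·£160.00 + £136.29 = £10,696.29.
Total interest = total paid − principal = £10,696.29 − £6,055.00 = £4,641.29.

£4,641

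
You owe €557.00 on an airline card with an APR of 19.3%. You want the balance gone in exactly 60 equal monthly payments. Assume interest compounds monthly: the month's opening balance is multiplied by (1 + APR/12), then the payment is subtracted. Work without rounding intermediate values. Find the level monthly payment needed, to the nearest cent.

Monthly rate r = 19.3%/12 = 1.60833% = 0.0160833.
Level-payment amortization: P = B₀·r / (1 − (1+r)^(−n)) = 557.00·0.0160833 / (1 − 1.01608^(−60)).
Denominator 1 − (1+r)^(−60) = 0.616080356.
P = 8.95842 / 0.616080356 ≈ 14.54.

€14.54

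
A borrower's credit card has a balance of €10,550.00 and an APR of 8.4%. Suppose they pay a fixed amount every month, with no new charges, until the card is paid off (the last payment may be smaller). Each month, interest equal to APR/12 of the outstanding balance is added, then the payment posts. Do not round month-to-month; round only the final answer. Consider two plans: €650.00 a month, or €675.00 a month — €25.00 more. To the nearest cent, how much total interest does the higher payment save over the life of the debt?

Monthly rate r = 8.4%/12 = 0.7% = 0.007.
At €650.00/mo: n = ⌈−ln(1 − rB₀/P)/ln(1+r)⌉ = 18 payments (last €188.59); total interest = total paid − €10,550.00 = €688.59.
At €675.00/mo: 17 payments (last €412.63); total interest €662.63.
Interest saved = €688.59 − €662.63 = €25.96.

€25.96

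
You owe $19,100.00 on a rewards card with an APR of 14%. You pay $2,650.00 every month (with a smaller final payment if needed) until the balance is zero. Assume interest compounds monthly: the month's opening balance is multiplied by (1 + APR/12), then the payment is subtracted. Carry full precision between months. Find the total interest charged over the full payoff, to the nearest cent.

Monthly rate r = 14%/12 = 1.16667% = 0.0116667.
Payoff takes n = ⌈−ln(1 − rB₀/P)/ln(1+r)⌉ = ⌈7.573⌉ = 8 payments; the last is $1,521.02.
Total paid = 7·$2,650.00 + $1,521.02 = $20,071.02.
Total interest = total paid − principal = $20,071.02 − $19,100.00 = $971.02.

$971.02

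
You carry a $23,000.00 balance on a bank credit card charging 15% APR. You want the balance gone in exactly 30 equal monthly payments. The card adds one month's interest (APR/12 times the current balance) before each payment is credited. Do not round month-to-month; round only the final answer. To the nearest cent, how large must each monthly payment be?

Monthly rate r = 15%/12 = 1.25% = 0.0125.
Level-payment amortization: P = B₀·r / (1 − (1+r)^(−n)) = 23000.00·0.0125 / (1 − 1.0125^(−30)).
Denominator 1 − (1+r)^(−30) = 0.311111328.
P = 287.5 / 0.311111328 ≈ 924.11.

$924.11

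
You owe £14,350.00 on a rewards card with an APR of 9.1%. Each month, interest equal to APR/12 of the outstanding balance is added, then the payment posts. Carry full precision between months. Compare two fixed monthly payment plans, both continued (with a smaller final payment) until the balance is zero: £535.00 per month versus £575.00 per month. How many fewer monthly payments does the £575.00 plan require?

Monthly rate r = 9.1%/12 = 0.758333% = 0.00758333.
At £535.00/mo: n = ⌈−ln(1 − rB₀/P)/ln(1+r)⌉ = 31 payments (last £54.37); total interest = total paid − £14,350.00 = £1,754.37.
At £575.00/mo: 28 payments (last £443.54); total interest £1,618.54.
Payments saved = 31 − 28 = 3.

3 fewer payments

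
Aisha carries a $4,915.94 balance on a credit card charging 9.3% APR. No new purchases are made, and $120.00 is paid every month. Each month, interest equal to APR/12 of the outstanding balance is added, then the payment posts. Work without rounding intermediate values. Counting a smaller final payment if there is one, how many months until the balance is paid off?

Monthly rate r = 9.3%/12 = 0.775% = 0.00775.
Recurrence: B ← B·(1+r) − $120.00.
Month 1: interest $38.10; balance after payment $4,834.04.
Month 2: interest $37.46; balance after payment $4,751.50.
Closed form: n = −ln(1 − rB₀/P)/ln(1+r) = −ln(0.68251)/ln(1.00775) ≈ 49.478, so the balance reaches zero during payment 50.

50 payments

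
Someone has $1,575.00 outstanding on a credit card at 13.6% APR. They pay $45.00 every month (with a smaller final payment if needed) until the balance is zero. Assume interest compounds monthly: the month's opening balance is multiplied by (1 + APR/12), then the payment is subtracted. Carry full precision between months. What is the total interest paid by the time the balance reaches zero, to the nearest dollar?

$443

Monthly rate r = 13.6%/12 = 1.13333% = 0.0113333.
Payoff takes n = ⌈−ln(1 − rB₀/P)/ln(1+r)⌉ = ⌈44.836⌉ = 45 payments; the last is $37.66.
Total paid = 44·$45.00 + $37.66 = $2,017.66.
Total interest = total paid − principal = $2,017.66 − $1,575.00 = $442.66.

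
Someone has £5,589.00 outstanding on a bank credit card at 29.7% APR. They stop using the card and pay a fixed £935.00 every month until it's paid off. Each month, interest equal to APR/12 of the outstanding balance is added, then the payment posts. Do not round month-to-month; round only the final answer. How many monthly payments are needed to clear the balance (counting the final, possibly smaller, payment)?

Monthly rate r = 29.7%/12 = 2.475% = 0.02475.
Recurrence: B ← B·(1+r) − £935.00.
Month 1: interest £138.33; balance after payment £4,792.33.
Month 2: interest £118.61; balance after payment £3,975.94.
Closed form: n = −ln(1 − rB₀/P)/ln(1+r) = −ln(0.85206)/ln(1.02475) ≈ 6.549, so the balance reaches zero during payment 7.

7 payments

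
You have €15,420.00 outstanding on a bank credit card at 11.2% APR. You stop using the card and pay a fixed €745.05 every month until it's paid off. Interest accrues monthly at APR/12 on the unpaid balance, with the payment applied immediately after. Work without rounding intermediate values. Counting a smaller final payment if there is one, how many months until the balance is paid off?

24 payments

Monthly rate r = 11.2%/12 = 0.933333% = 0.00933333.
Recurrence: B ← B·(1+r) − €745.05.
Month 1: interest €143.92; balance after payment €14,818.87.
Month 2: interest €138.31; balance after payment €14,212.13.
Closed form: n = −ln(1 − rB₀/P)/ln(1+r) = −ln(0.80683)/ln(1.00933) ≈ 23.104, so the balance reaches zero during payment 24.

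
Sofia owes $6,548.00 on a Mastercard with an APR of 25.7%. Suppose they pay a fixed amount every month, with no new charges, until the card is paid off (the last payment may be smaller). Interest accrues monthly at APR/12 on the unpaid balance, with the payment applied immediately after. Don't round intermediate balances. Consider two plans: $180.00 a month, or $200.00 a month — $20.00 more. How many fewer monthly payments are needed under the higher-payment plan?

14 fewer payments

Monthly rate r = 25.7%/12 = 2.14167% = 0.0214167.
At $180.00/mo: n = ⌈−ln(1 − rB₀/P)/ln(1+r)⌉ = 72 payments (last $46.86); total interest = total paid − $6,548.00 = $6,278.86.
At $200.00/mo: 58 payments (last $0.55); total interest $4,852.55.
Payments saved = 72 − 58 = 14.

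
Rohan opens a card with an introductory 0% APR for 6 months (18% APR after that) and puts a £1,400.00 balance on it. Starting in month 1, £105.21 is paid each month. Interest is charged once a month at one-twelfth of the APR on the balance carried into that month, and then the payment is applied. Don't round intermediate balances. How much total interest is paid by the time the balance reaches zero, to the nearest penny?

Promo months 1–6 at r₀ = 0%/12 = 0; months 7+ at r₁ = 18%/12 = 0.015.
After month 6 (no interest yet): B = £1,400.00 − 6·£105.21 = £768.74.
Then at r₁ with £105.21/mo: n₂ = −ln(1 − r₁·B/P)/ln(1+r₁) ≈ 7.80 → 8 more payments.
Total paid = 13·£105.21 + £83.97 = £1,451.70; interest = £1,451.70 − £1,400.00 = £51.70.

£51.70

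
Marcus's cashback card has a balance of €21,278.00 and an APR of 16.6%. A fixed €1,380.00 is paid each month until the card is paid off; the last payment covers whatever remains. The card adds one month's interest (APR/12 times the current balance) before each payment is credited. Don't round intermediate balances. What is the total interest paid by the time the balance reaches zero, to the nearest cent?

€2,821.76

Monthly rate r = 16.6%/12 = 1.38333% = 0.0138333.
Payoff takes n = ⌈−ln(1 − rB₀/P)/ln(1+r)⌉ = ⌈17.462⌉ = 18 payments; the last is €639.76.
Total paid = 17·€1,380.00 + €639.76 = €24,099.76.
Total interest = total paid − principal = €24,099.76 − €21,278.00 = €2,821.76.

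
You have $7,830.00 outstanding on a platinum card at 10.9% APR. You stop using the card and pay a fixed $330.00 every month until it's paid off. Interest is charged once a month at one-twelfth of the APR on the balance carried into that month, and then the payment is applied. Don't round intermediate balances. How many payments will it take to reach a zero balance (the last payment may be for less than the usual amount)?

Monthly rate r = 10.9%/12 = 0.908333% = 0.00908333.
Recurrence: B ← B·(1+r) − $330.00.
Month 1: interest $71.12; balance after payment $7,571.12.
Month 2: interest $68.77; balance after payment $7,309.89.
Closed form: n = −ln(1 − rB₀/P)/ln(1+r) = −ln(0.78448)/ln(1.00908) ≈ 26.845, so the balance reaches zero during payment 27.

27 months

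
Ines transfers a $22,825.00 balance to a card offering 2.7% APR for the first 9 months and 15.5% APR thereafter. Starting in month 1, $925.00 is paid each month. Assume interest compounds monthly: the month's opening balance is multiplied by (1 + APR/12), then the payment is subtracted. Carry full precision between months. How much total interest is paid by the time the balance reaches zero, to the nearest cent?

Promo months 1–9 at r₀ = 2.7%/12 = 0.00225; months 10+ at r₁ = 15.5%/12 = 0.0129167.
After month 9: iterate B ← B·(1+r₀) − $925.00 for 9 months → $14,891.07.
Then at r₁ with $925.00/mo: n₂ = −ln(1 − r₁·B/P)/ln(1+r₁) ≈ 18.16 → 19 more payments.
Total paid = 27·$925.00 + $152.52 = $25,127.52; interest = $25,127.52 − $22,825.00 = $2,302.52.

$2,302.52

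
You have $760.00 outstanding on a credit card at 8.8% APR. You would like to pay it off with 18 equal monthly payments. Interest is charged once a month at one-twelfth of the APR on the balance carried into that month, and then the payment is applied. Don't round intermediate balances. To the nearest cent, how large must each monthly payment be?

Monthly rate r = 8.8%/12 = 0.733333% = 0.00733333.
Level-payment amortization: P = B₀·r / (1 − (1+r)^(−n)) = 760.00·0.00733333 / (1 − 1.00733^(−18)).
Denominator 1 − (1+r)^(−18) = 0.123236816.
P = 5.57333 / 0.123236816 ≈ 45.22.

$45.22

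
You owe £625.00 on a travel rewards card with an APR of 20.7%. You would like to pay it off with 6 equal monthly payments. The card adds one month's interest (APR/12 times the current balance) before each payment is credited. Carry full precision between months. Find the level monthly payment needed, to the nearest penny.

Monthly rate r = 20.7%/12 = 1.725% = 0.01725.
Level-payment amortization: P = B₀·r / (1 − (1+r)^(−n)) = 625.00·0.01725 / (1 − 1.01725^(−6)).
Denominator 1 − (1+r)^(−6) = 0.0975278495.
P = 10.7812 / 0.0975278495 ≈ 110.55.

£110.55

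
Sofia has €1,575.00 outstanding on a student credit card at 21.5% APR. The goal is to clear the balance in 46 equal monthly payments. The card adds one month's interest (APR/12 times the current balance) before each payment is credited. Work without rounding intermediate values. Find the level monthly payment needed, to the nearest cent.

Monthly rate r = 21.5%/12 = 1.79167% = 0.0179167.
Level-payment amortization: P = B₀·r / (1 − (1+r)^(−n)) = 1575.00·0.0179167 / (1 − 1.01792^(−46)).
Denominator 1 − (1+r)^(−46) = 0.558187867.
P = 28.2188 / 0.558187867 ≈ 50.55.

€50.55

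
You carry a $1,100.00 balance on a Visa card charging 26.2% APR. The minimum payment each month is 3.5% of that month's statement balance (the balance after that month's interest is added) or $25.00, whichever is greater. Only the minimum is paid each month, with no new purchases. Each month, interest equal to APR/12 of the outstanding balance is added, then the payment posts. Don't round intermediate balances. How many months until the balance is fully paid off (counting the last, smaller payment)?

Monthly rate r = 26.2%/12 = 2.18333% = 0.0218333.
While 3.5% of the post-interest balance exceeds $25.00, each month B ← (B·(1+r))·(1 − 0.035), i.e. B shrinks by the factor (1+r)·0.965 = 0.98607.
This holds for months 1–33. Entering month 34 the balance is $692.37; 3.5% of the post-interest balance is now below $25.00, so the flat $25.00 minimum applies from here.
From month 34 a fixed $25.00 at rate r clears $692.37 in 43 more payments. Total: 33 + 43 = 76 months.

76 months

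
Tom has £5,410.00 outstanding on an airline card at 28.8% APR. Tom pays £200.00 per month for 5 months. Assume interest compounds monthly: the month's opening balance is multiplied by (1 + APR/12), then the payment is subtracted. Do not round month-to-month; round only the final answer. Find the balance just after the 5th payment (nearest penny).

£5,041.95

Monthly rate r = 28.8%/12 = 2.4% = 0.024.
Each month: B ← B·(1+r) − £200.00.
Month 1: interest £129.84; balance after payment £5,339.84.
Month 2: interest £128.16; balance after payment £5,268.00.
Month 3: interest £126.43; balance after payment £5,194.43.
Month 4: interest £124.67; balance after payment £5,119.09.
Month 5: interest £122.86; balance after payment £5,041.95.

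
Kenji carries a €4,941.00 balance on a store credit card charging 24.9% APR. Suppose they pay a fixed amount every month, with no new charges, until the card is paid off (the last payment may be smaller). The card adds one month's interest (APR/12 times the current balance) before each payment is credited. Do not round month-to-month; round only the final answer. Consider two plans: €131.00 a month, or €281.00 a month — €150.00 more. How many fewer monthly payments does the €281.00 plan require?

Monthly rate r = 24.9%/12 = 2.075% = 0.02075.
At €131.00/mo: n = ⌈−ln(1 − rB₀/P)/ln(1+r)⌉ = 75 payments (last €41.18); total interest = total paid − €4,941.00 = €4,794.18.
At €281.00/mo: 23 payments (last €28.75); total interest €1,269.75.
Payments saved = 75 − 23 = 52.

52 fewer payments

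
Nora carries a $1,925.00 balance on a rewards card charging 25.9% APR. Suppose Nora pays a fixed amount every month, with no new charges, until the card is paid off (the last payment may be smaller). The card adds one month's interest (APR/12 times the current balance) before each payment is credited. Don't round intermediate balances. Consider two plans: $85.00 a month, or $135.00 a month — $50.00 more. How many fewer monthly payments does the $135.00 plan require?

Monthly rate r = 25.9%/12 = 2.15833% = 0.0215833.
At $85.00/mo: n = ⌈−ln(1 − rB₀/P)/ln(1+r)⌉ = 32 payments (last $36.16); total interest = total paid − $1,925.00 = $746.16.
At $135.00/mo: 18 payments (last $30.68); total interest $400.68.
Payments saved = 32 − 18 = 14.

14 fewer payments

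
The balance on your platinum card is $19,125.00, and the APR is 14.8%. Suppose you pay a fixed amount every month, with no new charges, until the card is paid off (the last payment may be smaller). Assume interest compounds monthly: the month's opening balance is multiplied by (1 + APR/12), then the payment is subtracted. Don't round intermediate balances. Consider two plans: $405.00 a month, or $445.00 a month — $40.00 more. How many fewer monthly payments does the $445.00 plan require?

Monthly rate r = 14.8%/12 = 1.23333% = 0.0123333.
At $405.00/mo: n = ⌈−ln(1 − rB₀/P)/ln(1+r)⌉ = 72 payments (last $97.53); total interest = total paid − $19,125.00 = $9,727.53.
At $445.00/mo: 62 payments (last $269.67); total interest $8,289.67.
Payments saved = 72 − 62 = 10.

10 fewer payments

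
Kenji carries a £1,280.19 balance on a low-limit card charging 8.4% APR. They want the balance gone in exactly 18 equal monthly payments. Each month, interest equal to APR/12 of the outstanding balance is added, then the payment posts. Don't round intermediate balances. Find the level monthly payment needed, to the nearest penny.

Monthly rate r = 8.4%/12 = 0.7% = 0.007.
Level-payment amortization: P = B₀·r / (1 − (1+r)^(−n)) = 1280.19·0.007 / (1 − 1.007^(−18)).
Denominator 1 − (1+r)^(−18) = 0.117998081.
P = 8.96133 / 0.117998081 ≈ 75.94.

£75.94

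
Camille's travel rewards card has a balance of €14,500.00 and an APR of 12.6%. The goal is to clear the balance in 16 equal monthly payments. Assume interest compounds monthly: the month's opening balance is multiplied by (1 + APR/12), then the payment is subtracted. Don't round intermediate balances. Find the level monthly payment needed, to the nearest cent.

Monthly rate r = 12.6%/12 = 1.05% = 0.0105.
Level-payment amortization: P = B₀·r / (1 − (1+r)^(−n)) = 14500.00·0.0105 / (1 − 1.0105^(−16)).
Denominator 1 − (1+r)^(−16) = 0.153905417.
P = 152.25 / 0.153905417 ≈ 989.24.

€989.24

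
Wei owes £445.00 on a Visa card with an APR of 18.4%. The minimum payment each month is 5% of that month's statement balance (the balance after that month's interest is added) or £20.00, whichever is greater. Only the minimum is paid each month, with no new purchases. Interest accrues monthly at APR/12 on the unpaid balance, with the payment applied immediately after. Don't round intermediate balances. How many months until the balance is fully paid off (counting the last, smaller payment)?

Monthly rate r = 18.4%/12 = 1.53333% = 0.0153333.
While 5% of the post-interest balance exceeds £20.00, each month B ← (B·(1+r))·(1 − 0.05), i.e. B shrinks by the factor (1+r)·0.95 = 0.96457.
This holds for months 1–4. Entering month 5 the balance is £385.20; 5% of the post-interest balance is now below £20.00, so the flat £20.00 minimum applies from here.
From month 5 a fixed £20.00 at rate r clears £385.20 in 24 more payments. Total: 4 + 24 = 28 months.

28 months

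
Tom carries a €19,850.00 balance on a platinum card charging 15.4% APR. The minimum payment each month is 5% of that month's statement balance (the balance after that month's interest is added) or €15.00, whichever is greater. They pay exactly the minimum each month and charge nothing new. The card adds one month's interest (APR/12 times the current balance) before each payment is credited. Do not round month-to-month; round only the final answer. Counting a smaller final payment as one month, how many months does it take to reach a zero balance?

133 months

Monthly rate r = 15.4%/12 = 1.28333% = 0.0128333.
While 5% of the post-interest balance exceeds €15.00, each month B ← (B·(1+r))·(1 − 0.05), i.e. B shrinks by the factor (1+r)·0.95 = 0.96219.
This holds for months 1–110. Entering month 111 the balance is €286.11; 5% of the post-interest balance is now below €15.00, so the flat €15.00 minimum applies from here.
From month 111 a fixed €15.00 at rate r clears €286.11 in 23 more payments. Total: 110 + 23 = 133 months.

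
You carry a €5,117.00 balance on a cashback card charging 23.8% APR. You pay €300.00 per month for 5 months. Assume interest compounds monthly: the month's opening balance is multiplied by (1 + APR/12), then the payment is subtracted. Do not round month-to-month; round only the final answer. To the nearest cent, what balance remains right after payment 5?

Monthly rate r = 23.8%/12 = 1.98333% = 0.0198333.
Each month: B ← B·(1+r) − €300.00.
Month 1: interest €101.49; balance after payment €4,918.49.
Month 2: interest €97.55; balance after payment €4,716.04.
Month 3: interest €93.53; balance after payment €4,509.57.
Month 4: interest €89.44; balance after payment €4,299.01.
Month 5: interest €85.26; balance after payment €4,084.28.

€4,084.28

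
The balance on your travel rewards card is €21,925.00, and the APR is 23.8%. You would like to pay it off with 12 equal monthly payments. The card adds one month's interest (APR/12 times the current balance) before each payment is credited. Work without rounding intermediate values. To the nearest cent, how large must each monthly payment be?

Monthly rate r = 23.8%/12 = 1.98333% = 0.0198333.
Level-payment amortization: P = B₀·r / (1 − (1+r)^(−n)) = 21925.00·0.0198333 / (1 − 1.01983^(−12)).
Denominator 1 − (1+r)^(−12) = 0.209959116.
P = 434.846 / 0.209959116 ≈ 2071.10.

€2,071.10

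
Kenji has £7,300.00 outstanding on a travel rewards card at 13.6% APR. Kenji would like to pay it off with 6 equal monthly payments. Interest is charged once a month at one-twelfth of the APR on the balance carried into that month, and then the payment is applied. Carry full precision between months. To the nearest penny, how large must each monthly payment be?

£1,265.38

Monthly rate r = 13.6%/12 = 1.13333% = 0.0113333.
Level-payment amortization: P = B₀·r / (1 − (1+r)^(−n)) = 7300.00·0.0113333 / (1 − 1.01133^(−6)).
Denominator 1 − (1+r)^(−6) = 0.0653821535.
P = 82.7333 / 0.0653821535 ≈ 1265.38.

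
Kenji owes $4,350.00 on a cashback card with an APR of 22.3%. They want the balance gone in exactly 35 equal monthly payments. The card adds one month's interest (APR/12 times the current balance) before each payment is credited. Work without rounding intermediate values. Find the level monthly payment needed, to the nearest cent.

$170.17

Monthly rate r = 22.3%/12 = 1.85833% = 0.0185833.
Level-payment amortization: P = B₀·r / (1 − (1+r)^(−n)) = 4350.00·0.0185833 / (1 − 1.01858^(−35)).
Denominator 1 − (1+r)^(−35) = 0.475047268.
P = 80.8375 / 0.475047268 ≈ 170.17.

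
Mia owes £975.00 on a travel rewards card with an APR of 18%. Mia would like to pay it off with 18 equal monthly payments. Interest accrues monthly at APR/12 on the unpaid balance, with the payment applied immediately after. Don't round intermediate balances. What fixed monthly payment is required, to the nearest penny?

£62.21

Monthly rate r = 18%/12 = 1.5% = 0.015.
Level-payment amortization: P = B₀·r / (1 − (1+r)^(−n)) = 975.00·0.015 / (1 − 1.015^(−18)).
Denominator 1 − (1+r)^(−18) = 0.235088413.
P = 14.625 / 0.235088413 ≈ 62.21.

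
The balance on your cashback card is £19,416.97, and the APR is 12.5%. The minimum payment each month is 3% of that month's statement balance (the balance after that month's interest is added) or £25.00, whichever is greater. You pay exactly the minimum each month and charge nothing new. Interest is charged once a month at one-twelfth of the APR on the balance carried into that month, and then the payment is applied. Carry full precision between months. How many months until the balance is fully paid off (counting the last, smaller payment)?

Monthly rate r = 12.5%/12 = 1.04167% = 0.0104167.
While 3% of the post-interest balance exceeds £25.00, each month B ← (B·(1+r))·(1 − 0.03), i.e. B shrinks by the factor (1+r)·0.97 = 0.9801.
This holds for months 1–158. Entering month 159 the balance is £811.32; 3% of the post-interest balance is now below £25.00, so the flat £25.00 minimum applies from here.
From month 159 a fixed £25.00 at rate r clears £811.32 in 40 more payments. Total: 158 + 40 = 198 months.

198 months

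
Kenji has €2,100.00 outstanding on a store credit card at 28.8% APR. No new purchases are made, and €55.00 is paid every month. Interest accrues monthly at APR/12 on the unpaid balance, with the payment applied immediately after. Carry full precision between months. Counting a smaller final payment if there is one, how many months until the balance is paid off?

Monthly rate r = 28.8%/12 = 2.4% = 0.024.
Recurrence: B ← B·(1+r) − €55.00.
Month 1: interest €50.40; balance after payment €2,095.40.
Month 2: interest €50.29; balance after payment €2,090.69.
Closed form: n = −ln(1 − rB₀/P)/ln(1+r) = −ln(0.083636)/ln(1.024) ≈ 104.622, so the balance reaches zero during payment 105.

105 months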